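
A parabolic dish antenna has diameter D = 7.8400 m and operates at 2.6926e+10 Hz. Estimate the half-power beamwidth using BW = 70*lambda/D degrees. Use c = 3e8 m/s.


lambda = c / f = 3.0000e+08 / 2.6926e+10 = 0.01114165 m
BW = 70 * 0.01114165 / 7.8400 = 0.09948 deg

0.09948 deg


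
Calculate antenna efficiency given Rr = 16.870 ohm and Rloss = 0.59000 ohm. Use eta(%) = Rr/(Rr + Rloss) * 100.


eta = 16.870 / (16.870 + 0.59000) * 100 = 96.62%

96.62%


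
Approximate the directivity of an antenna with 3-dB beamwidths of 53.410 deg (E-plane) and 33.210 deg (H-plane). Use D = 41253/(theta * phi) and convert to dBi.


D_linear = 41253 / (53.410 * 33.210) = 23.25756
D_dBi = 10 * log10(23.25756) = 13.67 dBi

13.67 dBi


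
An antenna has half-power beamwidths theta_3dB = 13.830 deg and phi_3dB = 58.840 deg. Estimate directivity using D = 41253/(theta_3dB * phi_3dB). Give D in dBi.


D_linear = 41253 / (13.830 * 58.840) = 50.69448
D_dBi = 10 * log10(50.69448) = 17.05 dBi

17.05 dBi


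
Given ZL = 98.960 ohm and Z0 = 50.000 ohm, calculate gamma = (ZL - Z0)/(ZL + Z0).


gamma = (98.960 - 50.000) / (98.960 + 50.000) = 0.3287

0.3287


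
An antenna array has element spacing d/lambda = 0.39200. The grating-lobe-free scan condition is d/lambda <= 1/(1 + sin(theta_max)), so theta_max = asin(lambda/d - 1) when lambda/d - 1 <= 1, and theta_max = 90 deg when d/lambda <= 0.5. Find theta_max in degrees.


lambda/d - 1 = 1/0.39200 - 1 = 1.551020 >= 1
d/lambda <= 0.5, so the array can scan to endfire without grating lobes: theta_max = 90 deg

90 deg


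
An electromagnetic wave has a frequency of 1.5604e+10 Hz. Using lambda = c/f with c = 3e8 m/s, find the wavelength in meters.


lambda = c / f = 3.0000e+08 / 1.5604e+10 = 0.01923 m

0.01923 m


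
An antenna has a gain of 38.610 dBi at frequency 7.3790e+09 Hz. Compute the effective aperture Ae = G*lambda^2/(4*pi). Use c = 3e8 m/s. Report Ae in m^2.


lambda = c / f = 3.0000e+08 / 7.3790e+09 = 0.04065592 m
G_linear = 10^(38.610/10) = 7261.060
Ae = G_linear * lambda^2 / (4*pi) = 7261.060 * 0.04065592^2 / (4*pi) = 0.9551 m^2

0.9551 m^2


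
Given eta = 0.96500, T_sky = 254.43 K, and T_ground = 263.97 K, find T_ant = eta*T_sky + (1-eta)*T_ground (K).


T_ant = 0.96500 * 254.43 + (1 - 0.96500) * 263.97 = 254.8 K

254.8 K


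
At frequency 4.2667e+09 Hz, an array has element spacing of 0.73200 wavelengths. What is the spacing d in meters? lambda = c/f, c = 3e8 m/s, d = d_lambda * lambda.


lambda = c / f = 3.0000e+08 / 4.2667e+09 = 0.07031195 m
d = 0.73200 * 0.07031195 = 0.05147 m

0.05147 m


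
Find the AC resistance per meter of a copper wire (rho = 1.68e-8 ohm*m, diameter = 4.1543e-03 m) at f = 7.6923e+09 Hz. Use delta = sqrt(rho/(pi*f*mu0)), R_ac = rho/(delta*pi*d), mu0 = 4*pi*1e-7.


delta = sqrt(1.68e-8 / (pi * 7.6923e+09 * 4*pi*1e-7)) = 7.437837e-07 m
R_ac = 1.68e-8 / (7.437837e-07 * pi * 4.1543e-03) = 1.731 ohm/m

1.731 ohm/m


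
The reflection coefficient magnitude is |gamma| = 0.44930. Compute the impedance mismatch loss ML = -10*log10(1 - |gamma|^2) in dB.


ML = -10 * log10(1 - 0.44930^2) = -10 * log10(0.79812951) = 0.9793 dB

0.9793 dB


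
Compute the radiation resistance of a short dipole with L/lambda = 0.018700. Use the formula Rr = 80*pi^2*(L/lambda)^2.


Rr = 80 * pi^2 * (0.018700)^2 = 80 * 9.869604 * 3.496900e-04 = 0.2761 ohm

0.2761 ohm


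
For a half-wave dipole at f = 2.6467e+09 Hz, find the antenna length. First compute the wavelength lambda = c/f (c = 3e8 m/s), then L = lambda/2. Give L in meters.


lambda = c / f = 3.0000e+08 / 2.6467e+09 = 0.1133487 m
L = lambda / 2 = 0.1133487 / 2 = 0.05667 m

0.05667 m


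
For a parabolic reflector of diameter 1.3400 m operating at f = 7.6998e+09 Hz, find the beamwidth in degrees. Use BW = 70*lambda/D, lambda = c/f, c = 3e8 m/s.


lambda = c / f = 3.0000e+08 / 7.6998e+09 = 0.03896205 m
BW = 70 * 0.03896205 / 1.3400 = 2.035 deg

2.035 deg


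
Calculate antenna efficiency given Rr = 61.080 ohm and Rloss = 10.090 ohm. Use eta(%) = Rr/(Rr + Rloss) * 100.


eta = 61.080 / (61.080 + 10.090) * 100 = 85.82%

85.82%


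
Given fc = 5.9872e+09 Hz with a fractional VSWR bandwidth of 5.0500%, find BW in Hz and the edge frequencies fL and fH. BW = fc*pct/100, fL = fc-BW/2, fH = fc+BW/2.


BW = 5.9872e+09 * 5.0500/100 = 3.023536e+08 Hz
fL = 5.9872e+09 - 3.023536e+08/2 = 5.836e+09 Hz
fH = 5.9872e+09 + 3.023536e+08/2 = 6.138e+09 Hz

BW=3.024e+08 Hz, fL=5.836e+09 Hz, fH=6.138e+09 Hz


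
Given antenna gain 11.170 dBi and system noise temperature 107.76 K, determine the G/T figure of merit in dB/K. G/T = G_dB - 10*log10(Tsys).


G/T = 11.170 - 10*log10(107.76) = 11.170 - 20.32458 = -9.155 dB/K

-9.155 dB/K


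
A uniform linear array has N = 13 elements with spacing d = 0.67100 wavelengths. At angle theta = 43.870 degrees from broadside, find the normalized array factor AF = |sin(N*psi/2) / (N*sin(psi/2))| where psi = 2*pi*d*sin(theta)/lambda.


psi = 2*pi*0.67100*sin(43.870 deg) = 2.921803 rad
AF = |sin(13*2.921803/2) / (13*sin(2.921803/2))| = 0.01097

0.01097


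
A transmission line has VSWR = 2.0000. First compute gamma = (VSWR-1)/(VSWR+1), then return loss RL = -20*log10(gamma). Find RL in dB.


gamma = (2.0000 - 1) / (2.0000 + 1) = 0.3333333
RL = -20 * log10(0.3333333) = 9.542 dB

9.542 dB


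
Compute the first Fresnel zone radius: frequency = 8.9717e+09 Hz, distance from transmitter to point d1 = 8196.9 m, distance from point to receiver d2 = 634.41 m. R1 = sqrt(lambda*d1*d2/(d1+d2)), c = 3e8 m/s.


lambda = c / f = 3.0000e+08 / 8.9717e+09 = 0.03343848 m
R1 = sqrt(0.03343848 * 8196.9 * 634.41 / (8196.9 + 634.41)) = 4.437 m

4.437 m


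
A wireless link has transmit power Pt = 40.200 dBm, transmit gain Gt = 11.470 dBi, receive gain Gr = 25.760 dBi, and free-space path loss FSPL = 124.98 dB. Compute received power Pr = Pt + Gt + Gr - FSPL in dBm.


Pr = 40.200 + 11.470 + 25.760 - 124.98 = -47.55 dBm

-47.55 dBm


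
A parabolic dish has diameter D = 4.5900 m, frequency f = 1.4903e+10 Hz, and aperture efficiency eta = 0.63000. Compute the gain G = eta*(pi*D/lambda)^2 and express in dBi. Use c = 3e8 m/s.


lambda = c / f = 3.0000e+08 / 1.4903e+10 = 0.02013018 m
G_linear = 0.63000 * (pi * 4.5900 / 0.02013018)^2 = 323273.7
G_dBi = 10 * log10(323273.7) = 55.10 dBi

55.10 dBi


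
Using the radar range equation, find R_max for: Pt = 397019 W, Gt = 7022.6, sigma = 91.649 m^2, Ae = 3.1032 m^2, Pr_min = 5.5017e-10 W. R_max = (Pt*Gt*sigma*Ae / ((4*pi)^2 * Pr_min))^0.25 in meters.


R^4 = 397019*7022.6*91.649*3.1032 / ((4*pi)^2 * 5.5017e-10) = 9.127043e+18
R_max = 9.127043e+18^0.25 = 54965 m

54965 m


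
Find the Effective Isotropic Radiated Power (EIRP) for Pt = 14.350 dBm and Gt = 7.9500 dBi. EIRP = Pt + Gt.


EIRP = Pt + Gt = 14.350 + 7.9500 = 22.30 dBm

22.30 dBm


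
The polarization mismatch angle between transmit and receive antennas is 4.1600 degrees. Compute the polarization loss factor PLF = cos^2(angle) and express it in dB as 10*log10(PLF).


PLF_linear = cos^2(4.1600 deg) = 0.9947377
PLF_dB = 10 * log10(0.9947377) = -0.02291 dB

-0.02291 dB


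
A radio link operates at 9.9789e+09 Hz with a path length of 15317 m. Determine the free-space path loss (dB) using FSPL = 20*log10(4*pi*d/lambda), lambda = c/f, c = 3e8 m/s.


lambda = c / f = 3.0000e+08 / 9.9789e+09 = 0.03006343 m
FSPL = 20 * log10(4*pi*15317/0.03006343) = 136.1 dB

136.1 dB


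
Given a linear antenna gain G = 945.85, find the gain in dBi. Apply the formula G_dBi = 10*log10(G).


G_dBi = 10 * log10(945.85) = 29.76 dBi

29.76 dBi


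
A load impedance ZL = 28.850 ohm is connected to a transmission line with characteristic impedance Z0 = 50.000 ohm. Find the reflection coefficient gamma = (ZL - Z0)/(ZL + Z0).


gamma = (28.850 - 50.000) / (28.850 + 50.000) = -0.2682

-0.2682


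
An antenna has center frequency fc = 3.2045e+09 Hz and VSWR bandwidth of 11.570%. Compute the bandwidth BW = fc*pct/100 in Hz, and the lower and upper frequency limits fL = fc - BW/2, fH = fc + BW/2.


BW = 3.2045e+09 * 11.570/100 = 3.707606e+08 Hz
fL = 3.2045e+09 - 3.707606e+08/2 = 3.019e+09 Hz
fH = 3.2045e+09 + 3.707606e+08/2 = 3.390e+09 Hz

BW=3.708e+08 Hz, fL=3.019e+09 Hz, fH=3.390e+09 Hz


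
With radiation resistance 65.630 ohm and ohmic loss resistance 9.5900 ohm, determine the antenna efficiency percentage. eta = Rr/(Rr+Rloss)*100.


eta = 65.630 / (65.630 + 9.5900) * 100 = 87.25%

87.25%


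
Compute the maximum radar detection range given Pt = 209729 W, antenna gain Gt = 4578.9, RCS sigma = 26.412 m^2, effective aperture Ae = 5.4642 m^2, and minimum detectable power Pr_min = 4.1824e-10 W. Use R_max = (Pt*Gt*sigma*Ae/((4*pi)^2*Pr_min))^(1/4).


R^4 = 209729*4578.9*26.412*5.4642 / ((4*pi)^2 * 4.1824e-10) = 2.098467e+18
R_max = 2.098467e+18^0.25 = 38061 m

38061 m


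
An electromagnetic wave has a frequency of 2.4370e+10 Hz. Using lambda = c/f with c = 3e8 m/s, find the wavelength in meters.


lambda = c / f = 3.0000e+08 / 2.4370e+10 = 0.01231 m

0.01231 m


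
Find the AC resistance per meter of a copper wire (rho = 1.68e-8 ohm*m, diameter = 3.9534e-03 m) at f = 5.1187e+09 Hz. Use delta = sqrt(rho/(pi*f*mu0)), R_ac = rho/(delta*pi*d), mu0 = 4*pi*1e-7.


delta = sqrt(1.68e-8 / (pi * 5.1187e+09 * 4*pi*1e-7)) = 9.117902e-07 m
R_ac = 1.68e-8 / (9.117902e-07 * pi * 3.9534e-03) = 1.484 ohm/m

1.484 ohm/m


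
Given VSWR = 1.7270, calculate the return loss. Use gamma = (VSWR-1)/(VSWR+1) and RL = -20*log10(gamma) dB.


gamma = (1.7270 - 1) / (1.7270 + 1) = 0.2665933
RL = -20 * log10(0.2665933) = 11.48 dB

11.48 dB


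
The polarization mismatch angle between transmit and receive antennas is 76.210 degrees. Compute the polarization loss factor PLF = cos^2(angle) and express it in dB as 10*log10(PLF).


PLF_linear = cos^2(76.210 deg) = 0.05681738
PLF_dB = 10 * log10(0.05681738) = -12.46 dB

-12.46 dB


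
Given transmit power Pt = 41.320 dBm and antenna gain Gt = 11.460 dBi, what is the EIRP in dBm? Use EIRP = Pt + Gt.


EIRP = Pt + Gt = 41.320 + 11.460 = 52.78 dBm

52.78 dBm


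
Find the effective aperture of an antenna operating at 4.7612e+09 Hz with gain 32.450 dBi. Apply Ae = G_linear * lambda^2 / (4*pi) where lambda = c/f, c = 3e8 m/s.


lambda = c / f = 3.0000e+08 / 4.7612e+09 = 0.06300933 m
G_linear = 10^(32.450/10) = 1757.924
Ae = G_linear * lambda^2 / (4*pi) = 1757.924 * 0.06300933^2 / (4*pi) = 0.5554 m^2

0.5554 m^2


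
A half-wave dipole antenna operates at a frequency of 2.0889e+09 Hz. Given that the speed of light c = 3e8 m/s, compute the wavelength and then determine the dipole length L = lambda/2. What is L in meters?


lambda = c / f = 3.0000e+08 / 2.0889e+09 = 0.1436163 m
L = lambda / 2 = 0.1436163 / 2 = 0.07181 m

0.07181 m


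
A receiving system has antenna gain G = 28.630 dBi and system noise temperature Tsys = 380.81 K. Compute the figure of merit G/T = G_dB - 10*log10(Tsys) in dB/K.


G/T = 28.630 - 10*log10(380.81) = 28.630 - 25.80708 = 2.823 dB/K

2.823 dB/K


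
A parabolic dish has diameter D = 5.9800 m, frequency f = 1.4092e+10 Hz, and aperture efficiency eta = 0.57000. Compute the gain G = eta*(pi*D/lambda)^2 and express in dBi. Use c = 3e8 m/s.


lambda = c / f = 3.0000e+08 / 1.4092e+10 = 0.02128867 m
G_linear = 0.57000 * (pi * 5.9800 / 0.02128867)^2 = 443894.6
G_dBi = 10 * log10(443894.6) = 56.47 dBi

56.47 dBi


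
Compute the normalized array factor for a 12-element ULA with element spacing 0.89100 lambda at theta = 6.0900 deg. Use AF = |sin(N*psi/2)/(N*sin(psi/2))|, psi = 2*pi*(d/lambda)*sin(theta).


psi = 2*pi*0.89100*sin(6.0900 deg) = 0.5939285 rad
AF = |sin(12*0.5939285/2) / (12*sin(0.5939285/2))| = 0.1166

0.1166


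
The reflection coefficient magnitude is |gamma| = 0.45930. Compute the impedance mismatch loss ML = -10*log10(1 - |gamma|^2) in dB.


ML = -10 * log10(1 - 0.45930^2) = -10 * log10(0.78904351) = 1.029 dB

1.029 dB


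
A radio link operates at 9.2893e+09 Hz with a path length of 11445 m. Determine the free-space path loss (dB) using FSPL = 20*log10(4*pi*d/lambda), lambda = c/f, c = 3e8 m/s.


lambda = c / f = 3.0000e+08 / 9.2893e+09 = 0.03229522 m
FSPL = 20 * log10(4*pi*11445/0.03229522) = 133.0 dB

133.0 dB


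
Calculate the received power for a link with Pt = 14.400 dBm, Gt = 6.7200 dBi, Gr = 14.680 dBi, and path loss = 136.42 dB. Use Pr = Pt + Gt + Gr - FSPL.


Pr = 14.400 + 6.7200 + 14.680 - 136.42 = -100.62 dBm

-100.62 dBm


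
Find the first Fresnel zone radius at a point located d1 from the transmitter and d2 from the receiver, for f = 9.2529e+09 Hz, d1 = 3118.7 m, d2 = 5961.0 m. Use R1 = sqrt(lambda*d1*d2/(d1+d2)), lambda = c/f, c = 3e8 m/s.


lambda = c / f = 3.0000e+08 / 9.2529e+09 = 0.03242227 m
R1 = sqrt(0.03242227 * 3118.7 * 5961.0 / (3118.7 + 5961.0)) = 8.148 m

8.148 m


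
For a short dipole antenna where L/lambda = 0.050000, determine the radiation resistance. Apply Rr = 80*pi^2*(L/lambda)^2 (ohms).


Rr = 80 * pi^2 * (0.050000)^2 = 80 * 9.869604 * 2.500000e-03 = 1.974 ohm

1.974 ohm


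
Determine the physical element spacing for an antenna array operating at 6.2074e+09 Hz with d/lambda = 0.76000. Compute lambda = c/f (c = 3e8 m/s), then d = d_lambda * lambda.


lambda = c / f = 3.0000e+08 / 6.2074e+09 = 0.04832941 m
d = 0.76000 * 0.04832941 = 0.03673 m

0.03673 m


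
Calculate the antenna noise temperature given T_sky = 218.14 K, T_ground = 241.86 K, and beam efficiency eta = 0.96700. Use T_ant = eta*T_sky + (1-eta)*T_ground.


T_ant = 0.96700 * 218.14 + (1 - 0.96700) * 241.86 = 218.9 K

218.9 K


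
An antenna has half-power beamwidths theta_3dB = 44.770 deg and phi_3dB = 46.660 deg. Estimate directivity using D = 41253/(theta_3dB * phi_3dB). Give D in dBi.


D_linear = 41253 / (44.770 * 46.660) = 19.74803
D_dBi = 10 * log10(19.74803) = 12.96 dBi

12.96 dBi


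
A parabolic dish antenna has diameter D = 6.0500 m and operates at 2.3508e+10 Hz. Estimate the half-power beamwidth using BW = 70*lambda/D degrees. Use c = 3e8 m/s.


lambda = c / f = 3.0000e+08 / 2.3508e+10 = 0.01276161 m
BW = 70 * 0.01276161 / 6.0500 = 0.1477 deg

0.1477 deg


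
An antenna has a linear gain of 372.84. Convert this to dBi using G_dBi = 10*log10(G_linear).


G_dBi = 10 * log10(372.84) = 25.72 dBi

25.72 dBi


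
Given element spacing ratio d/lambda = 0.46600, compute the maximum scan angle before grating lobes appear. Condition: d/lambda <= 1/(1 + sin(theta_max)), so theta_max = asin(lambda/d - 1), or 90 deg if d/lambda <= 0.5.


lambda/d - 1 = 1/0.46600 - 1 = 1.145923 >= 1
d/lambda <= 0.5, so the array can scan to endfire without grating lobes: theta_max = 90 deg

90 deg


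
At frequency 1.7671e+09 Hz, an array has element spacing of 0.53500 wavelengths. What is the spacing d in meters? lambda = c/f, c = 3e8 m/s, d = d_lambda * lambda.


lambda = c / f = 3.0000e+08 / 1.7671e+09 = 0.1697697 m
d = 0.53500 * 0.1697697 = 0.09083 m

0.09083 m


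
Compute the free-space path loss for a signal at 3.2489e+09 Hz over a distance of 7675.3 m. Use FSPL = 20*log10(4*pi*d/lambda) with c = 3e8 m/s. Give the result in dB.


lambda = c / f = 3.0000e+08 / 3.2489e+09 = 0.09233895 m
FSPL = 20 * log10(4*pi*7675.3/0.09233895) = 120.4 dB

120.4 dB


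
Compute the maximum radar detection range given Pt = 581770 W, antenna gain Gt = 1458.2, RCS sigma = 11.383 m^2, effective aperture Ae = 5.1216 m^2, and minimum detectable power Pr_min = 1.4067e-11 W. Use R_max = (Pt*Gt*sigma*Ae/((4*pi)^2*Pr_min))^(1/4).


R^4 = 581770*1458.2*11.383*5.1216 / ((4*pi)^2 * 1.4067e-11) = 2.226433e+19
R_max = 2.226433e+19^0.25 = 68691 m

68691 m


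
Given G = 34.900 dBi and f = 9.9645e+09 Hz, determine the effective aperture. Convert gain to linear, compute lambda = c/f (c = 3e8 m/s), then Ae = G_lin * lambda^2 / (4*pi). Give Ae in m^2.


lambda = c / f = 3.0000e+08 / 9.9645e+09 = 0.03010688 m
G_linear = 10^(34.900/10) = 3090.295
Ae = G_linear * lambda^2 / (4*pi) = 3090.295 * 0.03010688^2 / (4*pi) = 0.2229 m^2

0.2229 m^2


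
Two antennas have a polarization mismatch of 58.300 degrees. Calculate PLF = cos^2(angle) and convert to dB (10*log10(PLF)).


PLF_linear = cos^2(58.300 deg) = 0.2761205
PLF_dB = 10 * log10(0.2761205) = -5.589 dB

-5.589 dB


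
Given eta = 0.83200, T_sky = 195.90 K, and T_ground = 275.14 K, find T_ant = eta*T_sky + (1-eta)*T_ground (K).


T_ant = 0.83200 * 195.90 + (1 - 0.83200) * 275.14 = 209.2 K

209.2 K


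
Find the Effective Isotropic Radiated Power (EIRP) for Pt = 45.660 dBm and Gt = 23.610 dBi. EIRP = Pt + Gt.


EIRP = Pt + Gt = 45.660 + 23.610 = 69.27 dBm

69.27 dBm


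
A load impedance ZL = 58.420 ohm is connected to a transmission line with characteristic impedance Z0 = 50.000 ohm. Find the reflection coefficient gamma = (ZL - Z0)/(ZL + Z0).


gamma = (58.420 - 50.000) / (58.420 + 50.000) = 0.07766

0.07766


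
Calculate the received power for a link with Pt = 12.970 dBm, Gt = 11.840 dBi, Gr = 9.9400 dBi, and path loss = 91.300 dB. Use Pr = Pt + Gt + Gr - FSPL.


Pr = 12.970 + 11.840 + 9.9400 - 91.300 = -56.55 dBm

-56.55 dBm


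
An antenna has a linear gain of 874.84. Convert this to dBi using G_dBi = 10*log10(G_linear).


G_dBi = 10 * log10(874.84) = 29.42 dBi

29.42 dBi


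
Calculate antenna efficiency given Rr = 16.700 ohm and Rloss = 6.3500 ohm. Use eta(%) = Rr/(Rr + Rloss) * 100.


eta = 16.700 / (16.700 + 6.3500) * 100 = 72.45%

72.45%


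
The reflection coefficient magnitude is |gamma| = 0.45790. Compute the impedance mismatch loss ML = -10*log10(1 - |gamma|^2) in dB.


ML = -10 * log10(1 - 0.45790^2) = -10 * log10(0.79032759) = 1.022 dB

1.022 dB


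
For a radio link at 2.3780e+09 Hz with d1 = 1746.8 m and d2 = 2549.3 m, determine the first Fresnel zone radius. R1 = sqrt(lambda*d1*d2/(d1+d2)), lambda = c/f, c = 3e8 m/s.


lambda = c / f = 3.0000e+08 / 2.3780e+09 = 0.1261564 m
R1 = sqrt(0.1261564 * 1746.8 * 2549.3 / (1746.8 + 2549.3)) = 11.44 m

11.44 m


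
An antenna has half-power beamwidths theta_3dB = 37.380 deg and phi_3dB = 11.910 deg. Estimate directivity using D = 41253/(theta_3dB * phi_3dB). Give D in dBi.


D_linear = 41253 / (37.380 * 11.910) = 92.66260
D_dBi = 10 * log10(92.66260) = 19.67 dBi

19.67 dBi


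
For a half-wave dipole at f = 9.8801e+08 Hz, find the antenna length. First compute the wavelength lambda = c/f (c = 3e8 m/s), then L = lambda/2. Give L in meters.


lambda = c / f = 3.0000e+08 / 9.8801e+08 = 0.3036407 m
L = lambda / 2 = 0.3036407 / 2 = 0.1518 m

0.1518 m


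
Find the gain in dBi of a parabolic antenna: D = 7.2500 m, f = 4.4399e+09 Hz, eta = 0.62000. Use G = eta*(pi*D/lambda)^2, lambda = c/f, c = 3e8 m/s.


lambda = c / f = 3.0000e+08 / 4.4399e+09 = 0.06756909 m
G_linear = 0.62000 * (pi * 7.2500 / 0.06756909)^2 = 70448.43
G_dBi = 10 * log10(70448.43) = 48.48 dBi

48.48 dBi


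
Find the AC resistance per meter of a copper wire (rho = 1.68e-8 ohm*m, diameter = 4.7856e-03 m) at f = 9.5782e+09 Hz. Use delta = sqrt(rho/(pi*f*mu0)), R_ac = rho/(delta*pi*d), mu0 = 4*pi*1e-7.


delta = sqrt(1.68e-8 / (pi * 9.5782e+09 * 4*pi*1e-7)) = 6.665501e-07 m
R_ac = 1.68e-8 / (6.665501e-07 * pi * 4.7856e-03) = 1.676 ohm/m

1.676 ohm/m


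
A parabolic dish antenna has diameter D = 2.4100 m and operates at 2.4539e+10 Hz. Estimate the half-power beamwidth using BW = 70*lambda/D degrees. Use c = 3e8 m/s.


lambda = c / f = 3.0000e+08 / 2.4539e+10 = 0.01222544 m
BW = 70 * 0.01222544 / 2.4100 = 0.3551 deg

0.3551 deg


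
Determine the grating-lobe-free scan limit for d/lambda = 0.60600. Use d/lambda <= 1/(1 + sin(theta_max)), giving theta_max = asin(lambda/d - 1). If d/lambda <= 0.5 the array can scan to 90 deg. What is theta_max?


lambda/d - 1 = 1/0.60600 - 1 = 0.6501650
theta_max = asin(0.6501650) = 40.55 deg

40.55 deg


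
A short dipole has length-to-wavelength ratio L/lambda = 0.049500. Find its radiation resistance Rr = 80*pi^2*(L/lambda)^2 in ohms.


Rr = 80 * pi^2 * (0.049500)^2 = 80 * 9.869604 * 2.450250e-03 = 1.935 ohm

1.935 ohm


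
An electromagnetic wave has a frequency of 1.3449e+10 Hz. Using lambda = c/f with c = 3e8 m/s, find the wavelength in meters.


lambda = c / f = 3.0000e+08 / 1.3449e+10 = 0.02231 m

0.02231 m


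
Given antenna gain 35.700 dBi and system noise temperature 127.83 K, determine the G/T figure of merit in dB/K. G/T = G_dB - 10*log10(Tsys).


G/T = 35.700 - 10*log10(127.83) = 35.700 - 21.06633 = 14.63 dB/K

14.63 dB/K


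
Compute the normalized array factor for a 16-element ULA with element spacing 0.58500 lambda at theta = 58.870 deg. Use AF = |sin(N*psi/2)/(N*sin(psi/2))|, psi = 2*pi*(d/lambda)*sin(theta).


psi = 2*pi*0.58500*sin(58.870 deg) = 3.146355 rad
AF = |sin(16*3.146355/2) / (16*sin(3.146355/2))| = 2.381e-03

2.381e-03


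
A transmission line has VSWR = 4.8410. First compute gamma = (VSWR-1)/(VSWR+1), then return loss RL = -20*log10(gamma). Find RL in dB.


gamma = (4.8410 - 1) / (4.8410 + 1) = 0.6575929
RL = -20 * log10(0.6575929) = 3.641 dB

3.641 dB


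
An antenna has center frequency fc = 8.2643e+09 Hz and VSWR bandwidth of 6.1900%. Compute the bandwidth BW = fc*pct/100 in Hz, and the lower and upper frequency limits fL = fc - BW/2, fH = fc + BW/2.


BW = 8.2643e+09 * 6.1900/100 = 5.115602e+08 Hz
fL = 8.2643e+09 - 5.115602e+08/2 = 8.009e+09 Hz
fH = 8.2643e+09 + 5.115602e+08/2 = 8.520e+09 Hz

BW=5.116e+08 Hz, fL=8.009e+09 Hz, fH=8.520e+09 Hz


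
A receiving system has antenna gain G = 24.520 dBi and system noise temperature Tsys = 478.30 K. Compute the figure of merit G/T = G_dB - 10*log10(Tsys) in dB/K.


G/T = 24.520 - 10*log10(478.30) = 24.520 - 26.79700 = -2.277 dB/K

-2.277 dB/K


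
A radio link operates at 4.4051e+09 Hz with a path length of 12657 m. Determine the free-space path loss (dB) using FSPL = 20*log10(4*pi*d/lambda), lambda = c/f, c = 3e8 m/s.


lambda = c / f = 3.0000e+08 / 4.4051e+09 = 0.06810288 m
FSPL = 20 * log10(4*pi*12657/0.06810288) = 127.4 dB

127.4 dB


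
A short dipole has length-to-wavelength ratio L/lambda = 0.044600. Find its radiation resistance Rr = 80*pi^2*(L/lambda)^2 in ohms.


Rr = 80 * pi^2 * (0.044600)^2 = 80 * 9.869604 * 1.989160e-03 = 1.571 ohm

1.571 ohm


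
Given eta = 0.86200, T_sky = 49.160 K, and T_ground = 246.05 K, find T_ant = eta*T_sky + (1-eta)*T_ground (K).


T_ant = 0.86200 * 49.160 + (1 - 0.86200) * 246.05 = 76.33 K

76.33 K


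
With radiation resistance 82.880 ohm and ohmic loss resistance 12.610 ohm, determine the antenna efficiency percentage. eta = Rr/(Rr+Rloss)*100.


eta = 82.880 / (82.880 + 12.610) * 100 = 86.79%

86.79%


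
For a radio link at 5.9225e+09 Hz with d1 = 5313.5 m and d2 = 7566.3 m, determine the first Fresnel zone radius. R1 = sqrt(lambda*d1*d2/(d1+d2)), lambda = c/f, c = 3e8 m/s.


lambda = c / f = 3.0000e+08 / 5.9225e+09 = 0.05065428 m
R1 = sqrt(0.05065428 * 5313.5 * 7566.3 / (5313.5 + 7566.3)) = 12.57 m

12.57 m


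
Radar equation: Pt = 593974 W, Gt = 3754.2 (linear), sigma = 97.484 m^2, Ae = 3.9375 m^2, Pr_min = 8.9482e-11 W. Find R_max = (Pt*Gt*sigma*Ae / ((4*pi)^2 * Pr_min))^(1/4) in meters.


R^4 = 593974*3754.2*97.484*3.9375 / ((4*pi)^2 * 8.9482e-11) = 6.057359e+19
R_max = 6.057359e+19^0.25 = 88221 m

88221 m


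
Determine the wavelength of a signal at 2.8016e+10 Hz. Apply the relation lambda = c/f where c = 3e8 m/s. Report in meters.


lambda = c / f = 3.0000e+08 / 2.8016e+10 = 0.01071 m

0.01071 m


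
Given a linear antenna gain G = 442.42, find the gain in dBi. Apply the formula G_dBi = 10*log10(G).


G_dBi = 10 * log10(442.42) = 26.46 dBi

26.46 dBi


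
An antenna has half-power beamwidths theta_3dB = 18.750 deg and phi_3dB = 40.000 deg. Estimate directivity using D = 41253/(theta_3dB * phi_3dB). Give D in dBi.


D_linear = 41253 / (18.750 * 40.000) = 55.00400
D_dBi = 10 * log10(55.00400) = 17.40 dBi

17.40 dBi


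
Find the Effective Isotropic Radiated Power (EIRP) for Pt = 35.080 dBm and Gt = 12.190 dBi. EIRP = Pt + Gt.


EIRP = Pt + Gt = 35.080 + 12.190 = 47.27 dBm

47.27 dBm


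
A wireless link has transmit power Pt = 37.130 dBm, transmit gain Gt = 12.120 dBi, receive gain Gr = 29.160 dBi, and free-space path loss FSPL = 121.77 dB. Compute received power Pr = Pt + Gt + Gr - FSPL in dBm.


Pr = 37.130 + 12.120 + 29.160 - 121.77 = -43.36 dBm

-43.36 dBm


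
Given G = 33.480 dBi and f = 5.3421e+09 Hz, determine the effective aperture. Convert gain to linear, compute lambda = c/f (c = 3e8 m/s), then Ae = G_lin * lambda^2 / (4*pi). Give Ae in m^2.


lambda = c / f = 3.0000e+08 / 5.3421e+09 = 0.05615769 m
G_linear = 10^(33.480/10) = 2228.435
Ae = G_linear * lambda^2 / (4*pi) = 2228.435 * 0.05615769^2 / (4*pi) = 0.5593 m^2

0.5593 m^2


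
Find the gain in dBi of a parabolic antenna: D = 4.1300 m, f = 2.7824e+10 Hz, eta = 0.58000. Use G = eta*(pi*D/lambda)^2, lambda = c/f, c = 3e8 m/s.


lambda = c / f = 3.0000e+08 / 2.7824e+10 = 0.01078206 m
G_linear = 0.58000 * (pi * 4.1300 / 0.01078206)^2 = 839893.8
G_dBi = 10 * log10(839893.8) = 59.24 dBi

59.24 dBi


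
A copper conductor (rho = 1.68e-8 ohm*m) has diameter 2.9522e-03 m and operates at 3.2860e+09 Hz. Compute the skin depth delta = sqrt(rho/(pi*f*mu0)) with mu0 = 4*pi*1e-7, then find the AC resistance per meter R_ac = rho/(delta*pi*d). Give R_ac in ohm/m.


delta = sqrt(1.68e-8 / (pi * 3.2860e+09 * 4*pi*1e-7)) = 1.137997e-06 m
R_ac = 1.68e-8 / (1.137997e-06 * pi * 2.9522e-03) = 1.592 ohm/m

1.592 ohm/m


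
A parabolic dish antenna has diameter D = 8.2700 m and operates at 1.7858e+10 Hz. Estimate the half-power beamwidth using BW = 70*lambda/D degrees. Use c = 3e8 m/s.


lambda = c / f = 3.0000e+08 / 1.7858e+10 = 0.01679919 m
BW = 70 * 0.01679919 / 8.2700 = 0.1422 deg

0.1422 deg


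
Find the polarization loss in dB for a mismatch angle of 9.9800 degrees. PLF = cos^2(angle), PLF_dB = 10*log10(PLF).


PLF_linear = cos^2(9.9800 deg) = 0.9699656
PLF_dB = 10 * log10(0.9699656) = -0.1324 dB

-0.1324 dB


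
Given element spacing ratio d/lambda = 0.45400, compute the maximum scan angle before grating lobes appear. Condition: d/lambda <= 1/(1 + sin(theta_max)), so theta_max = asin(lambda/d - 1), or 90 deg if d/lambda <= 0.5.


lambda/d - 1 = 1/0.45400 - 1 = 1.202643 >= 1
d/lambda <= 0.5, so the array can scan to endfire without grating lobes: theta_max = 90 deg

90 deg


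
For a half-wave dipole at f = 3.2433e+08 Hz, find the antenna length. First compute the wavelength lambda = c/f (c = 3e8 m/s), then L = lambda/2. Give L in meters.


lambda = c / f = 3.0000e+08 / 3.2433e+08 = 0.9249838 m
L = lambda / 2 = 0.9249838 / 2 = 0.4625 m

0.4625 m


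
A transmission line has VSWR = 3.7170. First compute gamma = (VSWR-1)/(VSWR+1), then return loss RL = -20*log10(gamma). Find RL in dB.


gamma = (3.7170 - 1) / (3.7170 + 1) = 0.5760017
RL = -20 * log10(0.5760017) = 4.792 dB

4.792 dB


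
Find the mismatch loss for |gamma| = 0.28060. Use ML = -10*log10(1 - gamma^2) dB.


ML = -10 * log10(1 - 0.28060^2) = -10 * log10(0.92126364) = 0.3562 dB

0.3562 dB


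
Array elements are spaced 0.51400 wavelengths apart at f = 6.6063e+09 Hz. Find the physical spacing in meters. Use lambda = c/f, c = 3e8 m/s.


lambda = c / f = 3.0000e+08 / 6.6063e+09 = 0.04541120 m
d = 0.51400 * 0.04541120 = 0.02334 m

0.02334 m


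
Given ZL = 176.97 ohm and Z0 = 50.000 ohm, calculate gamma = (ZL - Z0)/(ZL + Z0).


gamma = (176.97 - 50.000) / (176.97 + 50.000) = 0.5594

0.5594


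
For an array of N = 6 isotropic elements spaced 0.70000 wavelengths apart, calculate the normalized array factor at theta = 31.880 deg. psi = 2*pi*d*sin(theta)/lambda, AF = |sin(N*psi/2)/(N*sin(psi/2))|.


psi = 2*pi*0.70000*sin(31.880 deg) = 2.322890 rad
AF = |sin(6*2.322890/2) / (6*sin(2.322890/2))| = 0.1150

0.1150


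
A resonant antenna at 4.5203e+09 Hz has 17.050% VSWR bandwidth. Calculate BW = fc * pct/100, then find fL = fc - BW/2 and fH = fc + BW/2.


BW = 4.5203e+09 * 17.050/100 = 7.707112e+08 Hz
fL = 4.5203e+09 - 7.707112e+08/2 = 4.135e+09 Hz
fH = 4.5203e+09 + 7.707112e+08/2 = 4.906e+09 Hz

BW=7.707e+08 Hz, fL=4.135e+09 Hz, fH=4.906e+09 Hz


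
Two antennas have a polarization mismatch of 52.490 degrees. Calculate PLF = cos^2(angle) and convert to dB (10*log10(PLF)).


PLF_linear = cos^2(52.490 deg) = 0.3707591
PLF_dB = 10 * log10(0.3707591) = -4.309 dB

-4.309 dB


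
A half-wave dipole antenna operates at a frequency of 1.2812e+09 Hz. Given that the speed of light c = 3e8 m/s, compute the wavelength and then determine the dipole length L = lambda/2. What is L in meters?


lambda = c / f = 3.0000e+08 / 1.2812e+09 = 0.2341555 m
L = lambda / 2 = 0.2341555 / 2 = 0.1171 m

0.1171 m


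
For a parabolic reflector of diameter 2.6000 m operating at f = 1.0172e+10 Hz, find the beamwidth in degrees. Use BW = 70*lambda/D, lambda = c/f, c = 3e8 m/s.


lambda = c / f = 3.0000e+08 / 1.0172e+10 = 0.02949273 m
BW = 70 * 0.02949273 / 2.6000 = 0.7940 deg

0.7940 deg


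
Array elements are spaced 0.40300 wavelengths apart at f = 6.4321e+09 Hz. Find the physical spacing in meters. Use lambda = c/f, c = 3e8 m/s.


lambda = c / f = 3.0000e+08 / 6.4321e+09 = 0.04664107 m
d = 0.40300 * 0.04664107 = 0.01880 m

0.01880 m


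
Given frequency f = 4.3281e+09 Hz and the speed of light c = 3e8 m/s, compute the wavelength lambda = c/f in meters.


lambda = c / f = 3.0000e+08 / 4.3281e+09 = 0.06931 m

0.06931 m


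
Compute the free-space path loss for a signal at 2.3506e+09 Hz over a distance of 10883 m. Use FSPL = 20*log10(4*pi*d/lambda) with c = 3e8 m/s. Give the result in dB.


lambda = c / f = 3.0000e+08 / 2.3506e+09 = 0.1276270 m
FSPL = 20 * log10(4*pi*10883/0.1276270) = 120.6 dB

120.6 dB


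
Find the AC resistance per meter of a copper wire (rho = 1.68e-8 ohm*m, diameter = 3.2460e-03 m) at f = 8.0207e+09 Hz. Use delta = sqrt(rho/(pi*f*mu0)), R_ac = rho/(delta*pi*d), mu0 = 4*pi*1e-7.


delta = sqrt(1.68e-8 / (pi * 8.0207e+09 * 4*pi*1e-7)) = 7.283978e-07 m
R_ac = 1.68e-8 / (7.283978e-07 * pi * 3.2460e-03) = 2.262 ohm/m

2.262 ohm/m


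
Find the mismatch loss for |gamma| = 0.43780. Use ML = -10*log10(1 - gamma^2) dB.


ML = -10 * log10(1 - 0.43780^2) = -10 * log10(0.80833116) = 0.9241 dB

0.9241 dB


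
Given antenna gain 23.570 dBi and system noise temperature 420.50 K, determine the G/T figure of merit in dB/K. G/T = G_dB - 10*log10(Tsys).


G/T = 23.570 - 10*log10(420.50) = 23.570 - 26.23766 = -2.668 dB/K

-2.668 dB/K


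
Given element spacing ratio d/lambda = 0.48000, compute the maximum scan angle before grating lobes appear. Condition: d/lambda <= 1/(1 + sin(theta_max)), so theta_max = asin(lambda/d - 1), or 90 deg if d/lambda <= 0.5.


lambda/d - 1 = 1/0.48000 - 1 = 1.083333 >= 1
d/lambda <= 0.5, so the array can scan to endfire without grating lobes: theta_max = 90 deg

90 deg


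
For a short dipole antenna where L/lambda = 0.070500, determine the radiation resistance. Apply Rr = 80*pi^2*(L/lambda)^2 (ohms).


Rr = 80 * pi^2 * (0.070500)^2 = 80 * 9.869604 * 4.970250e-03 = 3.924 ohm

3.924 ohm


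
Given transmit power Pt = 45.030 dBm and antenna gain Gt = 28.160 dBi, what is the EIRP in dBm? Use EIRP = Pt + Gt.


EIRP = Pt + Gt = 45.030 + 28.160 = 73.19 dBm

73.19 dBm


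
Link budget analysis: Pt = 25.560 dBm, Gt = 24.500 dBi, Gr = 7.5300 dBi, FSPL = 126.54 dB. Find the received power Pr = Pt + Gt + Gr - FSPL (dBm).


Pr = 25.560 + 24.500 + 7.5300 - 126.54 = -68.95 dBm

-68.95 dBm


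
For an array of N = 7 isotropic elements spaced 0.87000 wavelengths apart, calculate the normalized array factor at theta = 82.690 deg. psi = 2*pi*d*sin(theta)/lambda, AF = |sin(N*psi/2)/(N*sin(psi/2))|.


psi = 2*pi*0.87000*sin(82.690 deg) = 5.421942 rad
AF = |sin(7*5.421942/2) / (7*sin(5.421942/2))| = 0.04343

0.04343


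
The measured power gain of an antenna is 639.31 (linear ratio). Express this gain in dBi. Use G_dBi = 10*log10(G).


G_dBi = 10 * log10(639.31) = 28.06 dBi

28.06 dBi


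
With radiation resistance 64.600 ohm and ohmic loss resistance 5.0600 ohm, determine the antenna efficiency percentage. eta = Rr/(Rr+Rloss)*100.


eta = 64.600 / (64.600 + 5.0600) * 100 = 92.74%

92.74%


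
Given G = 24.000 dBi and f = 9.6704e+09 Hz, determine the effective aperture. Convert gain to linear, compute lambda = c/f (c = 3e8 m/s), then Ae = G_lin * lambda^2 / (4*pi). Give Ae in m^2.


lambda = c / f = 3.0000e+08 / 9.6704e+09 = 0.03102250 m
G_linear = 10^(24.000/10) = 251.1886
Ae = G_linear * lambda^2 / (4*pi) = 251.1886 * 0.03102250^2 / (4*pi) = 0.01924 m^2

0.01924 m^2


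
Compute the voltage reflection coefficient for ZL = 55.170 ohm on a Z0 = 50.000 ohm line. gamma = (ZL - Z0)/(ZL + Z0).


gamma = (55.170 - 50.000) / (55.170 + 50.000) = 0.04916

0.04916


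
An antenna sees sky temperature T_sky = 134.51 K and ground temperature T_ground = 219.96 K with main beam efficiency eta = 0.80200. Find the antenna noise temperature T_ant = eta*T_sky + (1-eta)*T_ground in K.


T_ant = 0.80200 * 134.51 + (1 - 0.80200) * 219.96 = 151.4 K

151.4 K


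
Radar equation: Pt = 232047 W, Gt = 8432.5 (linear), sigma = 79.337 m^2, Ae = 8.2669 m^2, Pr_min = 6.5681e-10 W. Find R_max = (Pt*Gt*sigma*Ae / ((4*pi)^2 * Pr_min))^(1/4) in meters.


R^4 = 232047*8432.5*79.337*8.2669 / ((4*pi)^2 * 6.5681e-10) = 1.237346e+19
R_max = 1.237346e+19^0.25 = 59309 m

59309 m


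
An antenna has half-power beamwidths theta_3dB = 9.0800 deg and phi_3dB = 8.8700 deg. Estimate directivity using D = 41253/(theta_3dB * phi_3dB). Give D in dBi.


D_linear = 41253 / (9.0800 * 8.8700) = 512.2077
D_dBi = 10 * log10(512.2077) = 27.09 dBi

27.09 dBi


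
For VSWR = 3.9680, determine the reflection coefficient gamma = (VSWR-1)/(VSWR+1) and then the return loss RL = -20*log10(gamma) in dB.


gamma = (3.9680 - 1) / (3.9680 + 1) = 0.5974235
RL = -20 * log10(0.5974235) = 4.474 dB

4.474 dB


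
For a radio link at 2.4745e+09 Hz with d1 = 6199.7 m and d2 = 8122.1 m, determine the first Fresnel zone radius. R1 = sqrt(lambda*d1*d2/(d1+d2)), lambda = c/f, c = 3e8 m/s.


lambda = c / f = 3.0000e+08 / 2.4745e+09 = 0.1212366 m
R1 = sqrt(0.1212366 * 6199.7 * 8122.1 / (6199.7 + 8122.1)) = 20.65 m

20.65 m


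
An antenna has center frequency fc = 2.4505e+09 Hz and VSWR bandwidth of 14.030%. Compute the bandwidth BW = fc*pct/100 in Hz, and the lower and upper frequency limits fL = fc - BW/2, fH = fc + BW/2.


BW = 2.4505e+09 * 14.030/100 = 3.438052e+08 Hz
fL = 2.4505e+09 - 3.438052e+08/2 = 2.279e+09 Hz
fH = 2.4505e+09 + 3.438052e+08/2 = 2.622e+09 Hz

BW=3.438e+08 Hz, fL=2.279e+09 Hz, fH=2.622e+09 Hz


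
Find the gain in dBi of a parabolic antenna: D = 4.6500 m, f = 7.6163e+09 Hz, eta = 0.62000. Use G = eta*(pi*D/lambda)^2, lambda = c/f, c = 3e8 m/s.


lambda = c / f = 3.0000e+08 / 7.6163e+09 = 0.03938920 m
G_linear = 0.62000 * (pi * 4.6500 / 0.03938920)^2 = 85279.18
G_dBi = 10 * log10(85279.18) = 49.31 dBi

49.31 dBi


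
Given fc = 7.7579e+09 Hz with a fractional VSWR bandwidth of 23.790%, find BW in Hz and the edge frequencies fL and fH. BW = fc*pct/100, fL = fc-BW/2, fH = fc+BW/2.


BW = 7.7579e+09 * 23.790/100 = 1.845604e+09 Hz
fL = 7.7579e+09 - 1.845604e+09/2 = 6.835e+09 Hz
fH = 7.7579e+09 + 1.845604e+09/2 = 8.681e+09 Hz

BW=1.846e+09 Hz, fL=6.835e+09 Hz, fH=8.681e+09 Hz


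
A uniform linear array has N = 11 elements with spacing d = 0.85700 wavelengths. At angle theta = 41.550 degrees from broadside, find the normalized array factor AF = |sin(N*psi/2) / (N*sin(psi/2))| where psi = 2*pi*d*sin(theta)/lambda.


psi = 2*pi*0.85700*sin(41.550 deg) = 3.571521 rad
AF = |sin(11*3.571521/2) / (11*sin(3.571521/2))| = 0.06635

0.06635


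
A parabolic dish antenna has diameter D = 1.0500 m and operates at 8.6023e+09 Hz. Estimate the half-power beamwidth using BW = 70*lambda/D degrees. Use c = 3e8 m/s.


lambda = c / f = 3.0000e+08 / 8.6023e+09 = 0.03487439 m
BW = 70 * 0.03487439 / 1.0500 = 2.325 deg

2.325 deg


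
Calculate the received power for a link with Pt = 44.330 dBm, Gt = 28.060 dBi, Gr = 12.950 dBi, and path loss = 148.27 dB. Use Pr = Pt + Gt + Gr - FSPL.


Pr = 44.330 + 28.060 + 12.950 - 148.27 = -62.93 dBm

-62.93 dBm


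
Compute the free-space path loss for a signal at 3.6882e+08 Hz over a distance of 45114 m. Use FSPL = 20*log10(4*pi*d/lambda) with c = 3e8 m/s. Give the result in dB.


lambda = c / f = 3.0000e+08 / 3.6882e+08 = 0.8134049 m
FSPL = 20 * log10(4*pi*45114/0.8134049) = 116.9 dB

116.9 dB


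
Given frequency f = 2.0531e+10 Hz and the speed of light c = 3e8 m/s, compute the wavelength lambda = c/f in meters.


lambda = c / f = 3.0000e+08 / 2.0531e+10 = 0.01461 m

0.01461 m


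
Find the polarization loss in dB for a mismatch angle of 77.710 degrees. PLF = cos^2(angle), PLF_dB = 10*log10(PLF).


PLF_linear = cos^2(77.710 deg) = 0.04530932
PLF_dB = 10 * log10(0.04530932) = -13.44 dB

-13.44 dB


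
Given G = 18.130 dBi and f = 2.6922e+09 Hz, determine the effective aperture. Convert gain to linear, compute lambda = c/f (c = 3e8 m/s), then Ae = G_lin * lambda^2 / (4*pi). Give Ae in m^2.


lambda = c / f = 3.0000e+08 / 2.6922e+09 = 0.1114330 m
G_linear = 10^(18.130/10) = 65.01297
Ae = G_linear * lambda^2 / (4*pi) = 65.01297 * 0.1114330^2 / (4*pi) = 0.06424 m^2

0.06424 m^2


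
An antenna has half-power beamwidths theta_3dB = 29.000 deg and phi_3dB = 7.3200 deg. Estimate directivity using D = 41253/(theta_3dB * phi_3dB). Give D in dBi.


D_linear = 41253 / (29.000 * 7.3200) = 194.3330
D_dBi = 10 * log10(194.3330) = 22.89 dBi

22.89 dBi


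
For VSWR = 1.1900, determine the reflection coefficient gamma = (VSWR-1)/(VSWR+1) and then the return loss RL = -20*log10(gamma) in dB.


gamma = (1.1900 - 1) / (1.1900 + 1) = 0.08675799
RL = -20 * log10(0.08675799) = 21.23 dB

21.23 dB


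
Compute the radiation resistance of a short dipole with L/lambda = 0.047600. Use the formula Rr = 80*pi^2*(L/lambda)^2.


Rr = 80 * pi^2 * (0.047600)^2 = 80 * 9.869604 * 2.265760e-03 = 1.789 ohm

1.789 ohm


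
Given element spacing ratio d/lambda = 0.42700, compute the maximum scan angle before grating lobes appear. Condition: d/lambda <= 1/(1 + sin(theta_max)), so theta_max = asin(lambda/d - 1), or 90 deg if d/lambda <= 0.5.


lambda/d - 1 = 1/0.42700 - 1 = 1.341920 >= 1
d/lambda <= 0.5, so the array can scan to endfire without grating lobes: theta_max = 90 deg

90 deg


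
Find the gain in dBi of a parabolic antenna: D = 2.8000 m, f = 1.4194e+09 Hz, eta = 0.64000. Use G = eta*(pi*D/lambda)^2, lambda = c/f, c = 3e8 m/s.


lambda = c / f = 3.0000e+08 / 1.4194e+09 = 0.2113569 m
G_linear = 0.64000 * (pi * 2.8000 / 0.2113569)^2 = 1108.569
G_dBi = 10 * log10(1108.569) = 30.45 dBi

30.45 dBi


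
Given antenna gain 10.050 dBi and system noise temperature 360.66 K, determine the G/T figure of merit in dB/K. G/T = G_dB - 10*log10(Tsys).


G/T = 10.050 - 10*log10(360.66) = 10.050 - 25.57098 = -15.52 dB/K

-15.52 dB/K


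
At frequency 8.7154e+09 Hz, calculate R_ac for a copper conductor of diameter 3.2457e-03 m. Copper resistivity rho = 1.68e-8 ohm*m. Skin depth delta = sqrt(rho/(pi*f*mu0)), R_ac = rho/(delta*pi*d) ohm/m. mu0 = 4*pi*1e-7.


delta = sqrt(1.68e-8 / (pi * 8.7154e+09 * 4*pi*1e-7)) = 6.987649e-07 m
R_ac = 1.68e-8 / (6.987649e-07 * pi * 3.2457e-03) = 2.358 ohm/m

2.358 ohm/m


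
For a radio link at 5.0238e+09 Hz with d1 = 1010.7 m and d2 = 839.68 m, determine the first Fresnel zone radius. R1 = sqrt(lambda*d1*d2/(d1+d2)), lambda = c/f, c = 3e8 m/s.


lambda = c / f = 3.0000e+08 / 5.0238e+09 = 0.05971575 m
R1 = sqrt(0.05971575 * 1010.7 * 839.68 / (1010.7 + 839.68)) = 5.233 m

5.233 m
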